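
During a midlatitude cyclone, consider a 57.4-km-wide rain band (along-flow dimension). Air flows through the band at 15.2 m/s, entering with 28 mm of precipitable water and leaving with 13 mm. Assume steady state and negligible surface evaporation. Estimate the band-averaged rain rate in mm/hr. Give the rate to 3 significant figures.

R ≈ 14.3 mm/hr

Column moisture flux per unit crosswind length is F = V × PW.
Inflow: F_in = 15.2 × 28 = 425.6 mm·m/s
Outflow: F_out = 15.2 × 13 = 197.6 mm·m/s
Steady-state rate R = (F_in − F_out)/L = (425.6 − 197.6) / 57400 m = 3.972e-03 mm/s.
R = 3.972e-03 × 3600 = 14.3 mm/hr.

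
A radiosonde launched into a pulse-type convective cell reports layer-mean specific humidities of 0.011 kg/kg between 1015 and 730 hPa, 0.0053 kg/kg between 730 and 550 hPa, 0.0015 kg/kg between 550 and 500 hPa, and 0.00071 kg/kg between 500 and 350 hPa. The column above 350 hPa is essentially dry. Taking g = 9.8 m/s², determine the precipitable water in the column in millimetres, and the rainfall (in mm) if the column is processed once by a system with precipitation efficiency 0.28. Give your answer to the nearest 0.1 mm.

Precipitable water is the column-integrated vapour mass per unit area: PW = (1/g) Σ q̄ Δp, with q in kg/kg and Δp in Pa (1 kg/m² of water = 1 mm).
Layer 1015–730 hPa: Δp = 285 hPa = 28500 Pa, q̄ = 0.011 kg/kg → 0.011 × 28500 / 9.8 = 31.99 mm
Layer 730–550 hPa: Δp = 180 hPa = 18000 Pa, q̄ = 0.0053 kg/kg → 0.0053 × 18000 / 9.8 = 9.73 mm
Layer 550–500 hPa: Δp = 50 hPa = 5000 Pa, q̄ = 0.0015 kg/kg → 0.0015 × 5000 / 9.8 = 0.77 mm
Layer 500–350 hPa: Δp = 150 hPa = 15000 Pa, q̄ = 0.00071 kg/kg → 0.00071 × 15000 / 9.8 = 1.09 mm
PW = 31.99 + 9.73 + 0.77 + 1.09 = 43.58 ≈ 43.6 mm.
Rainfall = ε × PW = 0.28 × 43.6 = 12.2 mm.

PW ≈ 43.6 mm; rainfall ≈ 12.2 mm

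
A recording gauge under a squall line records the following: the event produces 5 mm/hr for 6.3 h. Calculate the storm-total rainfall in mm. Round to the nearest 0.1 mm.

total ≈ 31.5 mm

Total = Σ Rᵢ Δtᵢ = 5 × 6.3
      = 31.5 = 31.5 mm.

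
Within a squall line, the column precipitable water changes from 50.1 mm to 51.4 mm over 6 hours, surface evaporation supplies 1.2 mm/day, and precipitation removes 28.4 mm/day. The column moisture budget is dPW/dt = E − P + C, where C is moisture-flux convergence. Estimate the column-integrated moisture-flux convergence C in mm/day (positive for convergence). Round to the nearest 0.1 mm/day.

dPW/dt = (51.4 − 50.1) mm / (6/24 day) = +5.200 mm/day.
C = dPW/dt − E + P = (+5.200) − 1.2 + 28.4 = 32.4 mm/day.

C ≈ 32.4 mm/day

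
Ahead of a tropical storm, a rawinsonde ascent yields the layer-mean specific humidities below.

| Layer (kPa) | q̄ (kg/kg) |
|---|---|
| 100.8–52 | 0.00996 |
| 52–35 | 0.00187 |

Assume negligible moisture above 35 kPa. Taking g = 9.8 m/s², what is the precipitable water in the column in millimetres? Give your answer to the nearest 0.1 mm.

PW ≈ 52.8 mm

Precipitable water is the column-integrated vapour mass per unit area: PW = (1/g) Σ q̄ Δp, with q in kg/kg and Δp in Pa (1 kg/m² of water = 1 mm).
Layer 100.8–52 kPa: Δp = 488 hPa = 48800 Pa, q̄ = 0.00996 kg/kg → 0.00996 × 48800 / 9.8 = 49.60 mm
Layer 52–35 kPa: Δp = 170 hPa = 17000 Pa, q̄ = 0.00187 kg/kg → 0.00187 × 17000 / 9.8 = 3.24 mm
PW = 49.60 + 3.24 = 52.84 ≈ 52.8 mm.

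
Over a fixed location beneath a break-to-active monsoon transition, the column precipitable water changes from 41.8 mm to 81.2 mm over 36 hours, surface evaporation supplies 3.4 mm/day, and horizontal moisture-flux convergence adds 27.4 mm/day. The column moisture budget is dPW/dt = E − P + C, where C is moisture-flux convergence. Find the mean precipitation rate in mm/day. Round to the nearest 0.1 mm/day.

P ≈ 4.5 mm/day

dPW/dt = (81.2 − 41.8) mm / (36/24 day) = +26.267 mm/day.
P = E + C − dPW/dt = 3.4 + (27.4) − (+26.267) = 4.5 mm/day.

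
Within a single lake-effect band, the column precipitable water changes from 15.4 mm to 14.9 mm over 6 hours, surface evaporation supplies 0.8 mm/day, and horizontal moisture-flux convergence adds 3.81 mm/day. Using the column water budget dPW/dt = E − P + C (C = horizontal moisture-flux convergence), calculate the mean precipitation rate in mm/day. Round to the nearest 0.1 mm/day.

P ≈ 6.6 mm/day

dPW/dt = (14.9 − 15.4) mm / (6/24 day) = -2.000 mm/day.
P = E + C − dPW/dt = 0.8 + (3.81) − (-2.000) = 6.6 mm/day.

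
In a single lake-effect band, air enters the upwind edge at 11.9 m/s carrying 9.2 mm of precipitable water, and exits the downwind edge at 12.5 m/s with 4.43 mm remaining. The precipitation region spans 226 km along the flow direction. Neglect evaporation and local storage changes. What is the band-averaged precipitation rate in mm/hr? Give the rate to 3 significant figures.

R ≈ 0.862 mm/hr

Column moisture flux per unit crosswind length is F = V × PW.
Inflow: F_in = 11.9 × 9.2 = 109.48 mm·m/s
Outflow: F_out = 12.5 × 4.43 = 55.375 mm·m/s
Steady-state rate R = (F_in − F_out)/L = (109.48 − 55.375) / 226000 m = 2.394e-04 mm/s.
R = 2.394e-04 × 3600 = 0.862 mm/hr.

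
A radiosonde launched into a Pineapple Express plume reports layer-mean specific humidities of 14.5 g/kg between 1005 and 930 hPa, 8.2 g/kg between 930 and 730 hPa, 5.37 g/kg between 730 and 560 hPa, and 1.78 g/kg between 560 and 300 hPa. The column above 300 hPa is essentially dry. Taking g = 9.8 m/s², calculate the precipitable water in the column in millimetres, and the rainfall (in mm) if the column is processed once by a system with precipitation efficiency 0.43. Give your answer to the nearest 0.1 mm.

PW ≈ 41.9 mm; rainfall ≈ 18.0 mm

Precipitable water is the column-integrated vapour mass per unit area: PW = (1/g) Σ q̄ Δp, with q in kg/kg and Δp in Pa (1 kg/m² of water = 1 mm).
Layer 1005–930 hPa: Δp = 75 hPa = 7500 Pa, q̄ = 0.0145 kg/kg → 0.0145 × 7500 / 9.8 = 11.10 mm
Layer 930–730 hPa: Δp = 200 hPa = 20000 Pa, q̄ = 0.0082 kg/kg → 0.0082 × 20000 / 9.8 = 16.73 mm
Layer 730–560 hPa: Δp = 170 hPa = 17000 Pa, q̄ = 0.00537 kg/kg → 0.00537 × 17000 / 9.8 = 9.32 mm
Layer 560–300 hPa: Δp = 260 hPa = 26000 Pa, q̄ = 0.00178 kg/kg → 0.00178 × 26000 / 9.8 = 4.72 mm
PW = 11.10 + 16.73 + 9.32 + 4.72 = 41.87 ≈ 41.9 mm.
Rainfall = ε × PW = 0.43 × 41.9 = 18.0 mm.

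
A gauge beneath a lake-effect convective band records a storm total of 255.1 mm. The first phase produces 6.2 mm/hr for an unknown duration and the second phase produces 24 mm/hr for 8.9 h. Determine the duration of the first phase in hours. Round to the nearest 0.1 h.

duration ≈ 6.7 h

Known phases: 24 × 8.9 = 213.6 mm.
Remaining depth = 255.1 − 213.6 = 41.5 mm.
Duration = 41.5 / 6.2 = 6.7 h.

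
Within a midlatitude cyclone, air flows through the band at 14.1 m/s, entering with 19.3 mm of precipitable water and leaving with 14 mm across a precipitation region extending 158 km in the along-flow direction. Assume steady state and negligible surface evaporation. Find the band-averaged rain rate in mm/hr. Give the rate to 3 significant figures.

R ≈ 1.70 mm/hr

Column moisture flux per unit crosswind length is F = V × PW.
Inflow: F_in = 14.1 × 19.3 = 272.13 mm·m/s
Outflow: F_out = 14.1 × 14 = 197.4 mm·m/s
Steady-state rate R = (F_in − F_out)/L = (272.13 − 197.4) / 158000 m = 4.730e-04 mm/s.
R = 4.730e-04 × 3600 = 1.70 mm/hr.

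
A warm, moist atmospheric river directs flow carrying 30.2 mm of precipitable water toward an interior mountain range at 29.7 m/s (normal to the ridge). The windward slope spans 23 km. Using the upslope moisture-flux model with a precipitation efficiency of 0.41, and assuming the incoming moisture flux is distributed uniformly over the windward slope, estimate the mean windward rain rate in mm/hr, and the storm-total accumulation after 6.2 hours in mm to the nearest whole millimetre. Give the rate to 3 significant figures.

Incoming column moisture flux per unit ridge length: F = V × PW = 29.7 × 30.2 = 896.94 mm·m/s.
Spread over the 23 km slope with efficiency ε = 0.41: R = ε·F/W = 0.41 × 896.94 / 23000 m = 1.599e-02 mm/s.
R = 1.599e-02 × 3600 = 57.6 mm/hr.
Over 6.2 h: total = 57.6 × 6.2 = 357.12 ≈ 357 mm.

R ≈ 57.6 mm/hr; total ≈ 357 mm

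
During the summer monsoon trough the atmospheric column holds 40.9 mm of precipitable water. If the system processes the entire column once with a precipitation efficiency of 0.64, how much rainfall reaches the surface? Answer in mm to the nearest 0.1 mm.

Rainfall = ε × PW = 0.64 × 40.9 = 26.2 mm.

rainfall ≈ 26.2 mm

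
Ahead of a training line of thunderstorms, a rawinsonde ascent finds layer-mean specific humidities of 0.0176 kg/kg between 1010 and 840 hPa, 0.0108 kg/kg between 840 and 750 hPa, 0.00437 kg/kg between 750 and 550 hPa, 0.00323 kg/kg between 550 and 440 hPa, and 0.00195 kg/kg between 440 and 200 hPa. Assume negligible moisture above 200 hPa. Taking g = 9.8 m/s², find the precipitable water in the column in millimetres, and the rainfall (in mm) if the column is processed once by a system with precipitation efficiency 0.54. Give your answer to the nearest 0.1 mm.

Precipitable water is the column-integrated vapour mass per unit area: PW = (1/g) Σ q̄ Δp, with q in kg/kg and Δp in Pa (1 kg/m² of water = 1 mm).
Layer 1010–840 hPa: Δp = 170 hPa = 17000 Pa, q̄ = 0.0176 kg/kg → 0.0176 × 17000 / 9.8 = 30.53 mm
Layer 840–750 hPa: Δp = 90 hPa = 9000 Pa, q̄ = 0.0108 kg/kg → 0.0108 × 9000 / 9.8 = 9.92 mm
Layer 750–550 hPa: Δp = 200 hPa = 20000 Pa, q̄ = 0.00437 kg/kg → 0.00437 × 20000 / 9.8 = 8.92 mm
Layer 550–440 hPa: Δp = 110 hPa = 11000 Pa, q̄ = 0.00323 kg/kg → 0.00323 × 11000 / 9.8 = 3.63 mm
Layer 440–200 hPa: Δp = 240 hPa = 24000 Pa, q̄ = 0.00195 kg/kg → 0.00195 × 24000 / 9.8 = 4.78 mm
PW = 30.53 + 9.92 + 8.92 + 3.63 + 4.78 = 57.78 ≈ 57.8 mm.
Rainfall = ε × PW = 0.54 × 57.8 = 31.2 mm.

PW ≈ 57.8 mm; rainfall ≈ 31.2 mm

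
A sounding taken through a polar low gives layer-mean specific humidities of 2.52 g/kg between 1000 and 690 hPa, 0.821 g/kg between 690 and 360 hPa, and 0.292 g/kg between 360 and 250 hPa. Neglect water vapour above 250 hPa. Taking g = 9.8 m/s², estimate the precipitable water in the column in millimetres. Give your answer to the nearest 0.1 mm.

PW ≈ 11.1 mm

Precipitable water is the column-integrated vapour mass per unit area: PW = (1/g) Σ q̄ Δp, with q in kg/kg and Δp in Pa (1 kg/m² of water = 1 mm).
Layer 1000–690 hPa: Δp = 310 hPa = 31000 Pa, q̄ = 0.00252 kg/kg → 0.00252 × 31000 / 9.8 = 7.97 mm
Layer 690–360 hPa: Δp = 330 hPa = 33000 Pa, q̄ = 0.000821 kg/kg → 0.000821 × 33000 / 9.8 = 2.76 mm
Layer 360–250 hPa: Δp = 110 hPa = 11000 Pa, q̄ = 0.000292 kg/kg → 0.000292 × 11000 / 9.8 = 0.33 mm
PW = 7.97 + 2.76 + 0.33 = 11.06 ≈ 11.1 mm.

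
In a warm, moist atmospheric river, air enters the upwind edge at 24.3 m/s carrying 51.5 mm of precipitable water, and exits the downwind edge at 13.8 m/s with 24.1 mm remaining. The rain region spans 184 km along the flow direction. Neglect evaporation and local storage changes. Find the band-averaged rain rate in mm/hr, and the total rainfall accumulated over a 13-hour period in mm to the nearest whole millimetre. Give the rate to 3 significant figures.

Column moisture flux per unit crosswind length is F = V × PW.
Inflow: F_in = 24.3 × 51.5 = 1251.45 mm·m/s
Outflow: F_out = 13.8 × 24.1 = 332.58 mm·m/s
Steady-state rate R = (F_in − F_out)/L = (1251.45 − 332.58) / 184000 m = 4.994e-03 mm/s.
R = 4.994e-03 × 3600 = 18.0 mm/hr.
Over 13 h: total = 18.0 × 13 = 234 mm.

R ≈ 18.0 mm/hr; total ≈ 234 mm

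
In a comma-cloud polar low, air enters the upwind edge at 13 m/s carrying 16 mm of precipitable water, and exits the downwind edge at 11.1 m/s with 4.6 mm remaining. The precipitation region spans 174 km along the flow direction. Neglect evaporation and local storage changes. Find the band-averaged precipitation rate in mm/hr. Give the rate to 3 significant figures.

Column moisture flux per unit crosswind length is F = V × PW.
Inflow: F_in = 13 × 16 = 208 mm·m/s
Outflow: F_out = 11.1 × 4.6 = 51.06 mm·m/s
Steady-state rate R = (F_in − F_out)/L = (208 − 51.06) / 174000 m = 9.020e-04 mm/s.
R = 9.020e-04 × 3600 = 3.25 mm/hr.

R ≈ 3.25 mm/hr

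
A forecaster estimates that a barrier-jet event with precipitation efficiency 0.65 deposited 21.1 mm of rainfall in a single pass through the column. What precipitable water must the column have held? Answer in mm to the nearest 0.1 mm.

PW ≈ 32.5 mm

PW = rainfall / ε = 21.1 / 0.65 = 32.5 mm.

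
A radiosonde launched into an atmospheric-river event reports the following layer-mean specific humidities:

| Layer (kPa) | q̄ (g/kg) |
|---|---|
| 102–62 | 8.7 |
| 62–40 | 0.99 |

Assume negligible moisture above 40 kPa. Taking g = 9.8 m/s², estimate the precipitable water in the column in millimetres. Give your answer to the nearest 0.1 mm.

PW ≈ 37.7 mm

Precipitable water is the column-integrated vapour mass per unit area: PW = (1/g) Σ q̄ Δp, with q in kg/kg and Δp in Pa (1 kg/m² of water = 1 mm).
Layer 102–62 kPa: Δp = 400 hPa = 40000 Pa, q̄ = 0.0087 kg/kg → 0.0087 × 40000 / 9.8 = 35.51 mm
Layer 62–40 kPa: Δp = 220 hPa = 22000 Pa, q̄ = 0.00099 kg/kg → 0.00099 × 22000 / 9.8 = 2.22 mm
PW = 35.51 + 2.22 = 37.73 ≈ 37.7 mm.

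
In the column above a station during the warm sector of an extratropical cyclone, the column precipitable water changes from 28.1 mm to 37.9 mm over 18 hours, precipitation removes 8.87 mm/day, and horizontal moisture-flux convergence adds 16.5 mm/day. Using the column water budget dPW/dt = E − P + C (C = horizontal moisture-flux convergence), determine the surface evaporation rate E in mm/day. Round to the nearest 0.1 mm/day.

E ≈ 5.4 mm/day

dPW/dt = (37.9 − 28.1) mm / (18/24 day) = +13.067 mm/day.
E = dPW/dt + P − C = (+13.067) + 8.87 − (16.5) = 5.4 mm/day.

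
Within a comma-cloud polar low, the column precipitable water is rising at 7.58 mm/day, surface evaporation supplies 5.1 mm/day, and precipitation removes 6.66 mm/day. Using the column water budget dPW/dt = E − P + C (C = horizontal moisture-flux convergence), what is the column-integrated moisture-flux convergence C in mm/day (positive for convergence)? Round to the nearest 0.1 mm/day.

C ≈ 9.1 mm/day

dPW/dt = +7.58 mm/day.
C = dPW/dt − E + P = (+7.58) − 5.1 + 6.66 = 9.1 mm/day.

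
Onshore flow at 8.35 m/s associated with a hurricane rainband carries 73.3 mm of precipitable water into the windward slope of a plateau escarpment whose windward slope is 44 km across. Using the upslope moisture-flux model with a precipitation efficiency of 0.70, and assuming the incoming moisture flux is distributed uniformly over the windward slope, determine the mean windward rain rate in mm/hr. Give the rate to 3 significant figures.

R ≈ 35.1 mm/hr

Incoming column moisture flux per unit ridge length: F = V × PW = 8.35 × 73.3 = 612.055 mm·m/s.
Spread over the 44 km slope with efficiency ε = 0.70: R = ε·F/W = 0.70 × 612.055 / 44000 m = 9.737e-03 mm/s.
R = 9.737e-03 × 3600 = 35.1 mm/hr.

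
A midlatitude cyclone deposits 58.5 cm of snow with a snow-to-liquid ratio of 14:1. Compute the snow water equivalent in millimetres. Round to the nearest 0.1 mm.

SWE = snow depth / ratio = 58.5 cm / 14 = 4.179 cm = 41.8 mm.

SWE ≈ 41.8 mm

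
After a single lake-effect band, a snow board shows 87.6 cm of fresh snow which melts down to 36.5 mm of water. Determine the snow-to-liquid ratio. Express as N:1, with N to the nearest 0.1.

Ratio = snow depth / SWE = 876 mm / 36.5 mm = 24.0, i.e. 24.0:1.

ratio ≈ 24.0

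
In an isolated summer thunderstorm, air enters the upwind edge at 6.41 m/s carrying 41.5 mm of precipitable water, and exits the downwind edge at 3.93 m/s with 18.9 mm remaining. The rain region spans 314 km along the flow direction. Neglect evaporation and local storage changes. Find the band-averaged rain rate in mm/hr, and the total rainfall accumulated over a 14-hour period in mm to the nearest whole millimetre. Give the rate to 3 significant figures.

Column moisture flux per unit crosswind length is F = V × PW.
Inflow: F_in = 6.41 × 41.5 = 266.015 mm·m/s
Outflow: F_out = 3.93 × 18.9 = 74.277 mm·m/s
Steady-state rate R = (F_in − F_out)/L = (266.015 − 74.277) / 314000 m = 6.106e-04 mm/s.
R = 6.106e-04 × 3600 = 2.20 mm/hr.
Over 14 h: total = 2.20 × 14 = 30.8 ≈ 31 mm.

R ≈ 2.20 mm/hr; total ≈ 31 mm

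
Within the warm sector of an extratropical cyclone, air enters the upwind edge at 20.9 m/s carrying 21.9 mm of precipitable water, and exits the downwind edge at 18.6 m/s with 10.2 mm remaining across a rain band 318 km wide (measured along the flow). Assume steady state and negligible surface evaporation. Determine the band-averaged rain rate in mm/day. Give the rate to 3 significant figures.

Column moisture flux per unit crosswind length is F = V × PW.
Inflow: F_in = 20.9 × 21.9 = 457.71 mm·m/s
Outflow: F_out = 18.6 × 10.2 = 189.72 mm·m/s
Steady-state rate R = (F_in − F_out)/L = (457.71 − 189.72) / 318000 m = 8.427e-04 mm/s.
R = 8.427e-04 × 3600 × 24 = 72.8 mm/day.

R ≈ 72.8 mm/day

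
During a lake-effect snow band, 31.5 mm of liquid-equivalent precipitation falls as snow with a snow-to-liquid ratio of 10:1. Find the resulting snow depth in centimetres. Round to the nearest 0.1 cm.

snow depth ≈ 31.5 cm

Snow depth = liquid × ratio = 31.5 mm × 10 = 315 mm = 31.5 cm.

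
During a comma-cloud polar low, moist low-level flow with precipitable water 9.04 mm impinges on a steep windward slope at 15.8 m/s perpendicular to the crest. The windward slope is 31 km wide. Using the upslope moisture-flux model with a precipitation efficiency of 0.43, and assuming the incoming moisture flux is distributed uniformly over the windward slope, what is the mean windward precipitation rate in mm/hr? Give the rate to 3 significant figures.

R ≈ 7.13 mm/hr

Incoming column moisture flux per unit ridge length: F = V × PW = 15.8 × 9.04 = 142.832 mm·m/s.
Spread over the 31 km slope with efficiency ε = 0.43: R = ε·F/W = 0.43 × 142.832 / 31000 m = 1.981e-03 mm/s.
R = 1.981e-03 × 3600 = 7.13 mm/hr.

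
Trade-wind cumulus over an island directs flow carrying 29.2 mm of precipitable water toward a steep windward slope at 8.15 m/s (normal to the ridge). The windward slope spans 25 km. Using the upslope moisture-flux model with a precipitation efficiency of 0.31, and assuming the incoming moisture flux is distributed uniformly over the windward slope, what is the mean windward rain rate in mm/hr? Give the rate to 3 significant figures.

R ≈ 10.6 mm/hr

Incoming column moisture flux per unit ridge length: F = V × PW = 8.15 × 29.2 = 237.98 mm·m/s.
Spread over the 25 km slope with efficiency ε = 0.31: R = ε·F/W = 0.31 × 237.98 / 25000 m = 2.951e-03 mm/s.
R = 2.951e-03 × 3600 = 10.6 mm/hr.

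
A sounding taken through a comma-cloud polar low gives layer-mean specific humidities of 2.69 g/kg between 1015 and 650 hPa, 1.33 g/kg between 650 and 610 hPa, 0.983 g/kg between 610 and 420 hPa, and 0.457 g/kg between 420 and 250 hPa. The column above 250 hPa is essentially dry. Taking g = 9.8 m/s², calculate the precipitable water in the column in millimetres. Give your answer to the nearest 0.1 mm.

PW ≈ 13.3 mm

Precipitable water is the column-integrated vapour mass per unit area: PW = (1/g) Σ q̄ Δp, with q in kg/kg and Δp in Pa (1 kg/m² of water = 1 mm).
Layer 1015–650 hPa: Δp = 365 hPa = 36500 Pa, q̄ = 0.00269 kg/kg → 0.00269 × 36500 / 9.8 = 10.02 mm
Layer 650–610 hPa: Δp = 40 hPa = 4000 Pa, q̄ = 0.00133 kg/kg → 0.00133 × 4000 / 9.8 = 0.54 mm
Layer 610–420 hPa: Δp = 190 hPa = 19000 Pa, q̄ = 0.000983 kg/kg → 0.000983 × 19000 / 9.8 = 1.91 mm
Layer 420–250 hPa: Δp = 170 hPa = 17000 Pa, q̄ = 0.000457 kg/kg → 0.000457 × 17000 / 9.8 = 0.79 mm
PW = 10.02 + 0.54 + 1.91 + 0.79 = 13.26 ≈ 13.3 mm.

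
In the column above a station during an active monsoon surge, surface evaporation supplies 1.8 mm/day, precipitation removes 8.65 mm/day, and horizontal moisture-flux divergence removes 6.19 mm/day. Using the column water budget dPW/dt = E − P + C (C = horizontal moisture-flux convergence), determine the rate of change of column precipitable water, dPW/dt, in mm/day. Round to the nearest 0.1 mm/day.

dPW/dt = E − P + C = 1.8 − 8.65 + (-6.19) = -13.0 mm/day.

dPW/dt ≈ -13.0 mm/day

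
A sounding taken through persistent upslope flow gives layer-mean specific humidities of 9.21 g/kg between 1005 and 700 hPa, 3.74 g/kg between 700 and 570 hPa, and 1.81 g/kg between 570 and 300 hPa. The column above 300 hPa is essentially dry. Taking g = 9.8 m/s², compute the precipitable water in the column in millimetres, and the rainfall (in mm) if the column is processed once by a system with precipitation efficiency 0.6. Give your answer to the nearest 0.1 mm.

PW ≈ 38.6 mm; rainfall ≈ 23.2 mm

Precipitable water is the column-integrated vapour mass per unit area: PW = (1/g) Σ q̄ Δp, with q in kg/kg and Δp in Pa (1 kg/m² of water = 1 mm).
Layer 1005–700 hPa: Δp = 305 hPa = 30500 Pa, q̄ = 0.00921 kg/kg → 0.00921 × 30500 / 9.8 = 28.66 mm
Layer 700–570 hPa: Δp = 130 hPa = 13000 Pa, q̄ = 0.00374 kg/kg → 0.00374 × 13000 / 9.8 = 4.96 mm
Layer 570–300 hPa: Δp = 270 hPa = 27000 Pa, q̄ = 0.00181 kg/kg → 0.00181 × 27000 / 9.8 = 4.99 mm
PW = 28.66 + 4.96 + 4.99 = 38.61 ≈ 38.6 mm.
Rainfall = ε × PW = 0.6 × 38.6 = 23.2 mm.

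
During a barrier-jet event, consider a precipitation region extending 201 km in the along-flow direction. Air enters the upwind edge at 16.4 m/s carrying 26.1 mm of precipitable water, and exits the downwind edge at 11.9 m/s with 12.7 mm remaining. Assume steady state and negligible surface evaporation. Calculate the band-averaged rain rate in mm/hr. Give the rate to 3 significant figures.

Column moisture flux per unit crosswind length is F = V × PW.
Inflow: F_in = 16.4 × 26.1 = 428.04 mm·m/s
Outflow: F_out = 11.9 × 12.7 = 151.13 mm·m/s
Steady-state rate R = (F_in − F_out)/L = (428.04 − 151.13) / 201000 m = 1.378e-03 mm/s.
R = 1.378e-03 × 3600 = 4.96 mm/hr.

R ≈ 4.96 mm/hr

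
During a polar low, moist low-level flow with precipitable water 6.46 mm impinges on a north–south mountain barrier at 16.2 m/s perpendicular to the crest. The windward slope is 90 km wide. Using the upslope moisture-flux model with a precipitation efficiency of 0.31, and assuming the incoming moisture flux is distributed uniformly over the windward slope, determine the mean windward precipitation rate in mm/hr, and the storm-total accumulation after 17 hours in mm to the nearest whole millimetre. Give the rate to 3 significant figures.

Incoming column moisture flux per unit ridge length: F = V × PW = 16.2 × 6.46 = 104.652 mm·m/s.
Spread over the 90 km slope with efficiency ε = 0.31: R = ε·F/W = 0.31 × 104.652 / 90000 m = 3.605e-04 mm/s.
R = 3.605e-04 × 3600 = 1.30 mm/hr.
Over 17 h: total = 1.30 × 17 = 22.1 ≈ 22 mm.

R ≈ 1.30 mm/hr; total ≈ 22 mm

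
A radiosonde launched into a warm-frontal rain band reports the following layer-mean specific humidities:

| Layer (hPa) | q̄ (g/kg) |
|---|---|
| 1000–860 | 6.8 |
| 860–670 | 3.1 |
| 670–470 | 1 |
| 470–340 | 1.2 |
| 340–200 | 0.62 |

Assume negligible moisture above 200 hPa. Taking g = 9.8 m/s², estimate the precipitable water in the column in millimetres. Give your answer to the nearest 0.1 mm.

Precipitable water is the column-integrated vapour mass per unit area: PW = (1/g) Σ q̄ Δp, with q in kg/kg and Δp in Pa (1 kg/m² of water = 1 mm).
Layer 1000–860 hPa: Δp = 140 hPa = 14000 Pa, q̄ = 0.0068 kg/kg → 0.0068 × 14000 / 9.8 = 9.71 mm
Layer 860–670 hPa: Δp = 190 hPa = 19000 Pa, q̄ = 0.0031 kg/kg → 0.0031 × 19000 / 9.8 = 6.01 mm
Layer 670–470 hPa: Δp = 200 hPa = 20000 Pa, q̄ = 0.001 kg/kg → 0.001 × 20000 / 9.8 = 2.04 mm
Layer 470–340 hPa: Δp = 130 hPa = 13000 Pa, q̄ = 0.0012 kg/kg → 0.0012 × 13000 / 9.8 = 1.59 mm
Layer 340–200 hPa: Δp = 140 hPa = 14000 Pa, q̄ = 0.00062 kg/kg → 0.00062 × 14000 / 9.8 = 0.89 mm
PW = 9.71 + 6.01 + 2.04 + 1.59 + 0.89 = 20.24 ≈ 20.2 mm.

PW ≈ 20.2 mm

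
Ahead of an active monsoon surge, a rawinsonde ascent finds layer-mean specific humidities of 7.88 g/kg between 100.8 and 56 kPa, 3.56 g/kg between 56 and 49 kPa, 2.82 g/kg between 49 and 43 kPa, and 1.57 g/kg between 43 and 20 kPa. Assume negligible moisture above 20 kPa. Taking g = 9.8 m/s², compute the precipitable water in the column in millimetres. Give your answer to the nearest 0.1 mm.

Precipitable water is the column-integrated vapour mass per unit area: PW = (1/g) Σ q̄ Δp, with q in kg/kg and Δp in Pa (1 kg/m² of water = 1 mm).
Layer 100.8–56 kPa: Δp = 448 hPa = 44800 Pa, q̄ = 0.00788 kg/kg → 0.00788 × 44800 / 9.8 = 36.02 mm
Layer 56–49 kPa: Δp = 70 hPa = 7000 Pa, q̄ = 0.00356 kg/kg → 0.00356 × 7000 / 9.8 = 2.54 mm
Layer 49–43 kPa: Δp = 60 hPa = 6000 Pa, q̄ = 0.00282 kg/kg → 0.00282 × 6000 / 9.8 = 1.73 mm
Layer 43–20 kPa: Δp = 230 hPa = 23000 Pa, q̄ = 0.00157 kg/kg → 0.00157 × 23000 / 9.8 = 3.68 mm
PW = 36.02 + 2.54 + 1.73 + 3.68 = 43.97 ≈ 44.0 mm.

PW ≈ 44.0 mm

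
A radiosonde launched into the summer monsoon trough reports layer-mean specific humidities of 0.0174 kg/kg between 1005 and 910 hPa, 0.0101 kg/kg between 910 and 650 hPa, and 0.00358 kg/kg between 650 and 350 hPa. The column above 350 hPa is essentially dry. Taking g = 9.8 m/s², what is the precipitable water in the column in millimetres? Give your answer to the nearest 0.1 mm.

Precipitable water is the column-integrated vapour mass per unit area: PW = (1/g) Σ q̄ Δp, with q in kg/kg and Δp in Pa (1 kg/m² of water = 1 mm).
Layer 1005–910 hPa: Δp = 95 hPa = 9500 Pa, q̄ = 0.0174 kg/kg → 0.0174 × 9500 / 9.8 = 16.87 mm
Layer 910–650 hPa: Δp = 260 hPa = 26000 Pa, q̄ = 0.0101 kg/kg → 0.0101 × 26000 / 9.8 = 26.80 mm
Layer 650–350 hPa: Δp = 300 hPa = 30000 Pa, q̄ = 0.00358 kg/kg → 0.00358 × 30000 / 9.8 = 10.96 mm
PW = 16.87 + 26.80 + 10.96 = 54.63 ≈ 54.6 mm.

PW ≈ 54.6 mm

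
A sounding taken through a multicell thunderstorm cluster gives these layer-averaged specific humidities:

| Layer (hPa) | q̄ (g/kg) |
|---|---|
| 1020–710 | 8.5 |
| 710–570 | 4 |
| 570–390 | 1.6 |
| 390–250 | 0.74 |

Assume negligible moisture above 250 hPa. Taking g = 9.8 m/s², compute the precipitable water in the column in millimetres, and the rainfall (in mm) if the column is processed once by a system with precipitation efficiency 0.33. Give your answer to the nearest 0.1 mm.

PW ≈ 36.6 mm; rainfall ≈ 12.1 mm

Precipitable water is the column-integrated vapour mass per unit area: PW = (1/g) Σ q̄ Δp, with q in kg/kg and Δp in Pa (1 kg/m² of water = 1 mm).
Layer 1020–710 hPa: Δp = 310 hPa = 31000 Pa, q̄ = 0.0085 kg/kg → 0.0085 × 31000 / 9.8 = 26.89 mm
Layer 710–570 hPa: Δp = 140 hPa = 14000 Pa, q̄ = 0.004 kg/kg → 0.004 × 14000 / 9.8 = 5.71 mm
Layer 570–390 hPa: Δp = 180 hPa = 18000 Pa, q̄ = 0.0016 kg/kg → 0.0016 × 18000 / 9.8 = 2.94 mm
Layer 390–250 hPa: Δp = 140 hPa = 14000 Pa, q̄ = 0.00074 kg/kg → 0.00074 × 14000 / 9.8 = 1.06 mm
PW = 26.89 + 5.71 + 2.94 + 1.06 = 36.60 ≈ 36.6 mm.
Rainfall = ε × PW = 0.33 × 36.6 = 12.1 mm.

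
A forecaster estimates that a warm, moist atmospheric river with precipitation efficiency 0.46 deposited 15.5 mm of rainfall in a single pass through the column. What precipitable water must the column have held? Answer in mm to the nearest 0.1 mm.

PW = rainfall / ε = 15.5 / 0.46 = 33.7 mm.

PW ≈ 33.7 mm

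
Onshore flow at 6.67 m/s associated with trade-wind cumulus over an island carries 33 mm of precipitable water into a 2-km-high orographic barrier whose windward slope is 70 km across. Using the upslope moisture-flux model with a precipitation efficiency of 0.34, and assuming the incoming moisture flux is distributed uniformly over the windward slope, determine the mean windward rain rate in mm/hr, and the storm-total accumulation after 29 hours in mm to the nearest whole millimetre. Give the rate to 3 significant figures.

Incoming column moisture flux per unit ridge length: F = V × PW = 6.67 × 33 = 220.11 mm·m/s.
Spread over the 70 km slope with efficiency ε = 0.34: R = ε·F/W = 0.34 × 220.11 / 70000 m = 1.069e-03 mm/s.
R = 1.069e-03 × 3600 = 3.85 mm/hr.
Over 29 h: total = 3.85 × 29 = 111.65 ≈ 112 mm.

R ≈ 3.85 mm/hr; total ≈ 112 mm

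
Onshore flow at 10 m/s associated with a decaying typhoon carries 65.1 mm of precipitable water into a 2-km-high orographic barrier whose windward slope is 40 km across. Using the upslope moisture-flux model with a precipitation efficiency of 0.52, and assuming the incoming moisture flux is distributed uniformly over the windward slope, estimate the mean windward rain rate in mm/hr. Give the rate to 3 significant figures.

Incoming column moisture flux per unit ridge length: F = V × PW = 10 × 65.1 = 651 mm·m/s.
Spread over the 40 km slope with efficiency ε = 0.52: R = ε·F/W = 0.52 × 651 / 40000 m = 8.463e-03 mm/s.
R = 8.463e-03 × 3600 = 30.5 mm/hr.

R ≈ 30.5 mm/hr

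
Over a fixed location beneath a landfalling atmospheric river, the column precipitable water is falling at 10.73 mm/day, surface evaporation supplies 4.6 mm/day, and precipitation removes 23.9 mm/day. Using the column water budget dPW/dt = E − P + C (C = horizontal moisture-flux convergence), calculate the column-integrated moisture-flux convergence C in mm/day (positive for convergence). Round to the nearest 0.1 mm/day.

dPW/dt = -10.73 mm/day.
C = dPW/dt − E + P = (-10.73) − 4.6 + 23.9 = 8.6 mm/day.

C ≈ 8.6 mm/day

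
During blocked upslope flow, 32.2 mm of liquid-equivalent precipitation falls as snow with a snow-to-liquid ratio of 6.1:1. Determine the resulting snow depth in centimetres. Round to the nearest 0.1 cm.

snow depth ≈ 19.6 cm

Snow depth = liquid × ratio = 32.2 mm × 6.1 = 196.42 mm = 19.6 cm.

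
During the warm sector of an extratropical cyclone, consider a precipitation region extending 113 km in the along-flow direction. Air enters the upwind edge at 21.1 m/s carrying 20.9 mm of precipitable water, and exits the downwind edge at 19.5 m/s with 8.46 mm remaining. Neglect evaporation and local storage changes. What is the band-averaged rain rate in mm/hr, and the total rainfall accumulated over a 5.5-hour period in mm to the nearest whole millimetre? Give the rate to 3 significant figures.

R ≈ 8.79 mm/hr; total ≈ 48 mm

Column moisture flux per unit crosswind length is F = V × PW.
Inflow: F_in = 21.1 × 20.9 = 440.99 mm·m/s
Outflow: F_out = 19.5 × 8.46 = 164.97 mm·m/s
Steady-state rate R = (F_in − F_out)/L = (440.99 − 164.97) / 113000 m = 2.443e-03 mm/s.
R = 2.443e-03 × 3600 = 8.79 mm/hr.
Over 5.5 h: total = 8.79 × 5.5 = 48.345 ≈ 48 mm.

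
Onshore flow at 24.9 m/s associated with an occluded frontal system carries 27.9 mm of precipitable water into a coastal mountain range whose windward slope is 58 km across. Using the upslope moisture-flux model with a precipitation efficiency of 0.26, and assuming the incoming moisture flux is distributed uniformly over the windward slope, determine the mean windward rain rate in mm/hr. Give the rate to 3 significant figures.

R ≈ 11.2 mm/hr

Incoming column moisture flux per unit ridge length: F = V × PW = 24.9 × 27.9 = 694.71 mm·m/s.
Spread over the 58 km slope with efficiency ε = 0.26: R = ε·F/W = 0.26 × 694.71 / 58000 m = 3.114e-03 mm/s.
R = 3.114e-03 × 3600 = 11.2 mm/hr.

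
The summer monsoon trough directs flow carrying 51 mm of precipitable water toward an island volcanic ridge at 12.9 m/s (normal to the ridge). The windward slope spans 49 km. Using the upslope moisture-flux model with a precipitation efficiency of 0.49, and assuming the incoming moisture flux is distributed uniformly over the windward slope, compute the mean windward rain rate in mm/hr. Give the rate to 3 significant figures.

R ≈ 23.7 mm/hr

Incoming column moisture flux per unit ridge length: F = V × PW = 12.9 × 51 = 657.9 mm·m/s.
Spread over the 49 km slope with efficiency ε = 0.49: R = ε·F/W = 0.49 × 657.9 / 49000 m = 6.579e-03 mm/s.
R = 6.579e-03 × 3600 = 23.7 mm/hr.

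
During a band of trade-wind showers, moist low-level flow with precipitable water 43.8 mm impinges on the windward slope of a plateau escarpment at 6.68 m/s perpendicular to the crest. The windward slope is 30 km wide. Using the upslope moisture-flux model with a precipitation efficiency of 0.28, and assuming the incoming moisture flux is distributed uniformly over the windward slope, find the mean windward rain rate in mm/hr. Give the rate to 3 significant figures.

R ≈ 9.83 mm/hr

Incoming column moisture flux per unit ridge length: F = V × PW = 6.68 × 43.8 = 292.584 mm·m/s.
Spread over the 30 km slope with efficiency ε = 0.28: R = ε·F/W = 0.28 × 292.584 / 30000 m = 2.731e-03 mm/s.
R = 2.731e-03 × 3600 = 9.83 mm/hr.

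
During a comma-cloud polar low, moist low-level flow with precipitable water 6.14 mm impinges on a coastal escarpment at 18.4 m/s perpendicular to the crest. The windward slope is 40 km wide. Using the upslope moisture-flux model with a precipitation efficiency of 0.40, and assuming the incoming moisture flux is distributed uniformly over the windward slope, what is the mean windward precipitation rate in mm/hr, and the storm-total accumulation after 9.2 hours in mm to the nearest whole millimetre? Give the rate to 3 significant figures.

R ≈ 4.07 mm/hr; total ≈ 37 mm

Incoming column moisture flux per unit ridge length: F = V × PW = 18.4 × 6.14 = 112.976 mm·m/s.
Spread over the 40 km slope with efficiency ε = 0.40: R = ε·F/W = 0.40 × 112.976 / 40000 m = 1.130e-03 mm/s.
R = 1.130e-03 × 3600 = 4.07 mm/hr.
Over 9.2 h: total = 4.07 × 9.2 = 37.444 ≈ 37 mm.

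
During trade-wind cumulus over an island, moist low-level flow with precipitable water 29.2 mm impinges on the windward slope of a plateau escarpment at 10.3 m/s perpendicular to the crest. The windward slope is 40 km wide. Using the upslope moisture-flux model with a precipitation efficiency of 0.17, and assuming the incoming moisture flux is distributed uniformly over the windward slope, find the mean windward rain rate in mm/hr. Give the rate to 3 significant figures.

R ≈ 4.60 mm/hr

Incoming column moisture flux per unit ridge length: F = V × PW = 10.3 × 29.2 = 300.76 mm·m/s.
Spread over the 40 km slope with efficiency ε = 0.17: R = ε·F/W = 0.17 × 300.76 / 40000 m = 1.278e-03 mm/s.
R = 1.278e-03 × 3600 = 4.60 mm/hr.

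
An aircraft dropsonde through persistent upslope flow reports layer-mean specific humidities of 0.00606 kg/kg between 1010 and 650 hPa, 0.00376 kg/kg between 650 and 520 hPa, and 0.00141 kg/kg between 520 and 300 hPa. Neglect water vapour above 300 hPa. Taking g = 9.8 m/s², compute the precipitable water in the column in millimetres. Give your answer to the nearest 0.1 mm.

Precipitable water is the column-integrated vapour mass per unit area: PW = (1/g) Σ q̄ Δp, with q in kg/kg and Δp in Pa (1 kg/m² of water = 1 mm).
Layer 1010–650 hPa: Δp = 360 hPa = 36000 Pa, q̄ = 0.00606 kg/kg → 0.00606 × 36000 / 9.8 = 22.26 mm
Layer 650–520 hPa: Δp = 130 hPa = 13000 Pa, q̄ = 0.00376 kg/kg → 0.00376 × 13000 / 9.8 = 4.99 mm
Layer 520–300 hPa: Δp = 220 hPa = 22000 Pa, q̄ = 0.00141 kg/kg → 0.00141 × 22000 / 9.8 = 3.17 mm
PW = 22.26 + 4.99 + 3.17 = 30.42 ≈ 30.4 mm.

PW ≈ 30.4 mm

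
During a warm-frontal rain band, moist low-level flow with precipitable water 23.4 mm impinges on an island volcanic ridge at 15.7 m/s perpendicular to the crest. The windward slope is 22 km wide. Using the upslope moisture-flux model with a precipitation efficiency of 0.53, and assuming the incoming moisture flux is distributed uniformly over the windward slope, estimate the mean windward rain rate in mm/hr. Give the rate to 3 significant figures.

R ≈ 31.9 mm/hr

Incoming column moisture flux per unit ridge length: F = V × PW = 15.7 × 23.4 = 367.38 mm·m/s.
Spread over the 22 km slope with efficiency ε = 0.53: R = ε·F/W = 0.53 × 367.38 / 22000 m = 8.851e-03 mm/s.
R = 8.851e-03 × 3600 = 31.9 mm/hr.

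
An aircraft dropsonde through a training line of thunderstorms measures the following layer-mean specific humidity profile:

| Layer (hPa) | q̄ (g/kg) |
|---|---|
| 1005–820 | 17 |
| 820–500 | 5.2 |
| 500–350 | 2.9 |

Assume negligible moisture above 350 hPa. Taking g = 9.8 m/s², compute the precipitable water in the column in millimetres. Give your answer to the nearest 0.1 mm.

Precipitable water is the column-integrated vapour mass per unit area: PW = (1/g) Σ q̄ Δp, with q in kg/kg and Δp in Pa (1 kg/m² of water = 1 mm).
Layer 1005–820 hPa: Δp = 185 hPa = 18500 Pa, q̄ = 0.017 kg/kg → 0.017 × 18500 / 9.8 = 32.09 mm
Layer 820–500 hPa: Δp = 320 hPa = 32000 Pa, q̄ = 0.0052 kg/kg → 0.0052 × 32000 / 9.8 = 16.98 mm
Layer 500–350 hPa: Δp = 150 hPa = 15000 Pa, q̄ = 0.0029 kg/kg → 0.0029 × 15000 / 9.8 = 4.44 mm
PW = 32.09 + 16.98 + 4.44 = 53.51 ≈ 53.5 mm.

PW ≈ 53.5 mm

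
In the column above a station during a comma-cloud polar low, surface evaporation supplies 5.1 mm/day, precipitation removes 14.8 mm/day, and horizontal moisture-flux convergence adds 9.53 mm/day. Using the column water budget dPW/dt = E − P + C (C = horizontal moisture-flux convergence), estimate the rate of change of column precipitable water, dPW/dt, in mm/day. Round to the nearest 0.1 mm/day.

dPW/dt = E − P + C = 5.1 − 14.8 + (9.53) = -0.2 mm/day.

dPW/dt ≈ -0.2 mm/day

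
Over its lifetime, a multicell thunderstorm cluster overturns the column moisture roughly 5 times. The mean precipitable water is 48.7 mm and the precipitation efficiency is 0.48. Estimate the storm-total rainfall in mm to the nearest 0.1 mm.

rainfall ≈ 116.9 mm

Each cycle deposits ε × PW = 0.48 × 48.7 = 23.376 mm.
Over 5 cycles: 5 × 23.376 = 116.9 mm.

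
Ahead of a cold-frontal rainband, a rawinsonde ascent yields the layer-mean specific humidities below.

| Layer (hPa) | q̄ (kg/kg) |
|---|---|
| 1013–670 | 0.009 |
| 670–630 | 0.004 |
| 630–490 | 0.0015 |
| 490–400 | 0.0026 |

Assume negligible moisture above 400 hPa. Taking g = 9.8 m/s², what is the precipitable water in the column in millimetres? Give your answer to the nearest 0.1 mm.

PW ≈ 37.7 mm

Precipitable water is the column-integrated vapour mass per unit area: PW = (1/g) Σ q̄ Δp, with q in kg/kg and Δp in Pa (1 kg/m² of water = 1 mm).
Layer 1013–670 hPa: Δp = 343 hPa = 34300 Pa, q̄ = 0.009 kg/kg → 0.009 × 34300 / 9.8 = 31.50 mm
Layer 670–630 hPa: Δp = 40 hPa = 4000 Pa, q̄ = 0.004 kg/kg → 0.004 × 4000 / 9.8 = 1.63 mm
Layer 630–490 hPa: Δp = 140 hPa = 14000 Pa, q̄ = 0.0015 kg/kg → 0.0015 × 14000 / 9.8 = 2.14 mm
Layer 490–400 hPa: Δp = 90 hPa = 9000 Pa, q̄ = 0.0026 kg/kg → 0.0026 × 9000 / 9.8 = 2.39 mm
PW = 31.50 + 1.63 + 2.14 + 2.39 = 37.66 ≈ 37.7 mm.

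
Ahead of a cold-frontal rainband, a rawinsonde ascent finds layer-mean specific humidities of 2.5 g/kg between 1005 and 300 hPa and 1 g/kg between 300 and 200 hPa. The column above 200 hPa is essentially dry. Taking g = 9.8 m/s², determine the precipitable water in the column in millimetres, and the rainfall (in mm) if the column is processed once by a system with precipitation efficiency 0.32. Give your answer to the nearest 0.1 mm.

PW ≈ 19.0 mm; rainfall ≈ 6.1 mm

Precipitable water is the column-integrated vapour mass per unit area: PW = (1/g) Σ q̄ Δp, with q in kg/kg and Δp in Pa (1 kg/m² of water = 1 mm).
Layer 1005–300 hPa: Δp = 705 hPa = 70500 Pa, q̄ = 0.0025 kg/kg → 0.0025 × 70500 / 9.8 = 17.98 mm
Layer 300–200 hPa: Δp = 100 hPa = 10000 Pa, q̄ = 0.001 kg/kg → 0.001 × 10000 / 9.8 = 1.02 mm
PW = 17.98 + 1.02 = 19.00 ≈ 19.0 mm.
Rainfall = ε × PW = 0.32 × 19.0 = 6.1 mm.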